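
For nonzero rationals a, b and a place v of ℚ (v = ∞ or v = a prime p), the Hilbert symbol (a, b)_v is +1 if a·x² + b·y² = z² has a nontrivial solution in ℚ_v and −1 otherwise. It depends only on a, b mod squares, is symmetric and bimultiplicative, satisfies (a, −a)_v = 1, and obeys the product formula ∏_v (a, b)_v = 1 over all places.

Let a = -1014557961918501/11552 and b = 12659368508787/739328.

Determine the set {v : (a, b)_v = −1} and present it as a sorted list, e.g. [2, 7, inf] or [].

(a, b) ≡ (-71162, 19734) mod (ℚ^×)²; places V = {2, 3, 7, 11, 13, 17, 19, 23, 43, ∞}.
(a,b)_2: α=-5, β=-11; u≡3, v≡3 (mod 8); ε(u)ε(v)=1·1, αω(v)=-5·1, βω(u)=-11·1; sum ≡ 1  ⇒  -1.
(a,b)_23: α=1, u≡21; β=1, v≡14 (mod 23); (21|23)=-1, (14|23)=-1; sign (−1)^1·-1^1·-1^1 = -1.
(a,b)_19: α=-2, u≡12; β=-2, v≡14 (mod 19); (12|19)=-1, (14|19)=-1; sign (−1)^0·-1^-2·-1^-2 = +1.
(a,b)_11: α=2, u≡6; β=1, v≡3 (mod 11); (6|11)=-1, (3|11)=+1; sign (−1)^0·-1^1·+1^2 = -1.
(a,b)_17: α=3, u≡2; β=2, v≡5 (mod 17); (2|17)=+1, (5|17)=-1; sign (−1)^0·+1^2·-1^3 = -1.
(a,b)_43: α=2, u≡32; β=2, v≡9 (mod 43); (32|43)=-1, (9|43)=+1; sign (−1)^0·-1^2·+1^2 = +1.
(a,b)_13: α=1, u≡12; β=1, v≡3 (mod 13); (12|13)=+1, (3|13)=+1; sign (−1)^0·+1^1·+1^1 = +1.
(a,b)_∞: sgn(-71162)=−, sgn(19734)=+, so +1.
(a,b)_7: α=3, u≡3; β=4, v≡4 (mod 7); (3|7)=-1, (4|7)=+1; sign (−1)^0·-1^4·+1^3 = +1.
(a,b)_3: α=2, u≡1; β=1, v≡2 (mod 3); (1|3)=+1, (2|3)=-1; sign (−1)^0·+1^1·-1^2 = +1.
(-71162, 19734 / ℚ) ramifies at {2, 11, 17, 23}: a division algebra.

[2, 11, 17, 23]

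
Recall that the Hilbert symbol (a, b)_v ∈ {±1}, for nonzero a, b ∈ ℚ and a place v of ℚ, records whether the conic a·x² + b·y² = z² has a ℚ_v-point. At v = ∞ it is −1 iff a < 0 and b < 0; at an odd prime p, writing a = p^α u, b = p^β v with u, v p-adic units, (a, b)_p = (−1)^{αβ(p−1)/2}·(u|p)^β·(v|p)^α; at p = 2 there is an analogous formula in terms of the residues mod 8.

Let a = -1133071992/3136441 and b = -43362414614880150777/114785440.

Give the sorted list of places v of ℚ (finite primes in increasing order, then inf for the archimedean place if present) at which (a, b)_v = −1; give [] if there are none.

Mod squares: a ≡ -1102, b ≡ -3653130. Check v ∈ {∞, 2, 3, 5, 7, 11, 13, 17, 19, 23, 29}.
v=7: a=7^-2·(≡4), b=7^-2·(≡2) mod 7; (4|7)=+1, (2|7)=+1; (−1)^{-2·-2·3}·(+1)^-2·(+1)^-2 = +1.
v=19: a=19^1·(≡10), b=19^3·(≡10) mod 19; (10|19)=-1, (10|19)=-1; (−1)^{1·3·9}·(-1)^3·(-1)^1 = -1.
v=3: a=3^2·(≡2), b=3^5·(≡2) mod 3; (2|3)=-1, (2|3)=-1; (−1)^{2·5·1}·(-1)^5·(-1)^2 = -1.
v=29: a=29^1·(≡5), b=29^3·(≡6) mod 29; (5|29)=+1, (6|29)=+1; (−1)^{1·3·14}·(+1)^3·(+1)^1 = +1.
v=11: a=11^-2·(≡5), b=11^-4·(≡3) mod 11; (5|11)=+1, (3|11)=+1; (−1)^{-2·-4·5}·(+1)^-4·(+1)^-2 = +1.
v=∞: -1102 < 0 and -3653130 < 0  ⇒  (a,b)_∞ = -1.
v=2: v_2(a)=3, v_2(b)=-5; units ≡ 1, 3 (mod 8); ε·ε+αω+βω = 0·1+3·1+-5·0 ≡ 1  ⇒  (a,b)_2 = -1.
v=13: a=13^4·(≡12), b=13^7·(≡8) mod 13; (12|13)=+1, (8|13)=-1; (−1)^{4·7·6}·(+1)^7·(-1)^4 = +1.
v=17: a=17^0·(≡12), b=17^1·(≡12) mod 17; (12|17)=-1, (12|17)=-1; (−1)^{0·1·8}·(-1)^1·(-1)^0 = -1.
v=23: a=23^-2·(≡3), b=23^0·(≡18) mod 23; (3|23)=+1, (18|23)=+1; (−1)^{-2·0·11}·(+1)^0·(+1)^-2 = +1.
v=5: a=5^0·(≡3), b=5^-1·(≡1) mod 5; (3|5)=-1, (1|5)=+1; (−1)^{0·-1·2}·(-1)^-1·(+1)^0 = -1.
(-1102, -3653130 / ℚ) ramifies at {2, 3, 5, 17, 19, ∞}: a division algebra.

[2, 3, 5, 17, 19, inf]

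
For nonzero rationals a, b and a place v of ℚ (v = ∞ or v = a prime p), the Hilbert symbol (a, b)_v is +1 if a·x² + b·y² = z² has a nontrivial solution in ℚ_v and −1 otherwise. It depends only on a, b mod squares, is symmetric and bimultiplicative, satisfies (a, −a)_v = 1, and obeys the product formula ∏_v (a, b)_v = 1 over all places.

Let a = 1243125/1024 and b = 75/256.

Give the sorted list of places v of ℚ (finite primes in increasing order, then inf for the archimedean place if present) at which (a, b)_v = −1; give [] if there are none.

[3, 17]

Mod squares: a ≡ 221, b ≡ 3. Check v ∈ {∞, 2, 3, 5, 13, 17}.
v=2: v_2(a)=-10, v_2(b)=-8; units ≡ 5, 3 (mod 8); ε·ε+αω+βω = 0·1+-10·1+-8·1 ≡ 0  ⇒  (a,b)_2 = +1.
v=5: a=5^4·(≡1), b=5^2·(≡3) mod 5; (1|5)=+1, (3|5)=-1; (−1)^{4·2·2}·(+1)^2·(-1)^4 = +1.
v=3: a=3^2·(≡2), b=3^1·(≡1) mod 3; (2|3)=-1, (1|3)=+1; (−1)^{2·1·1}·(-1)^1·(+1)^2 = -1.
v=∞: 221 > 0 and 3 > 0  ⇒  (a,b)_∞ = +1.
v=13: a=13^1·(≡1), b=13^0·(≡4) mod 13; (1|13)=+1, (4|13)=+1; (−1)^{1·0·6}·(+1)^0·(+1)^1 = +1.
v=17: a=17^1·(≡2), b=17^0·(≡7) mod 17; (2|17)=+1, (7|17)=-1; (−1)^{1·0·8}·(+1)^0·(-1)^1 = -1.
Ram(221, 3) = {3, 17}; no ℚ_3-point on the conic.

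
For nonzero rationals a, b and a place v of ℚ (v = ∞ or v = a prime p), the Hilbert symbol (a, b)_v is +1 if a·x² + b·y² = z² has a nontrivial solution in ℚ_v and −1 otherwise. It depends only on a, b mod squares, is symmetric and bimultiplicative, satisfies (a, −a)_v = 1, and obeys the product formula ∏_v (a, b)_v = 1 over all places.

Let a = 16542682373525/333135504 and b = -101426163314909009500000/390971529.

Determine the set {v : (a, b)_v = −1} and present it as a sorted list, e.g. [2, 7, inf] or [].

[2, 11]

(a, b) ≡ (341, -1798) mod (ℚ^×)²; places V = {2, 3, 5, 7, 11, 13, 29, 31, ∞}.
(a,b)_29: α=2, u≡28; β=3, v≡28 (mod 29); (28|29)=+1, (28|29)=+1; sign (−1)^0·+1^3·+1^2 = +1.
(a,b)_3: α=-6, u≡2; β=-4, v≡2 (mod 3); (2|3)=-1, (2|3)=-1; sign (−1)^0·-1^-4·-1^-6 = +1.
(a,b)_31: α=3, u≡22; β=5, v≡25 (mod 31); (22|31)=-1, (25|31)=+1; sign (−1)^1·-1^5·+1^3 = +1.
(a,b)_11: α=1, u≡4; β=2, v≡10 (mod 11); (4|11)=+1, (10|11)=-1; sign (−1)^0·+1^2·-1^1 = -1.
(a,b)_13: α=-4, u≡3; β=-6, v≡9 (mod 13); (3|13)=+1, (9|13)=+1; sign (−1)^0·+1^-6·+1^-4 = +1.
(a,b)_2: α=-4, β=5; u≡5, v≡5 (mod 8); ε(u)ε(v)=0·0, αω(v)=-4·1, βω(u)=5·1; sum ≡ 1  ⇒  -1.
(a,b)_7: α=4, u≡6; β=4, v≡4 (mod 7); (6|7)=-1, (4|7)=+1; sign (−1)^0·-1^4·+1^4 = +1.
(a,b)_5: α=2, u≡4; β=6, v≡3 (mod 5); (4|5)=+1, (3|5)=-1; sign (−1)^0·+1^6·-1^2 = +1.
(a,b)_∞: sgn(341)=+, sgn(-1798)=−, so +1.
|Ram(341, -1798)| = 2, even; anisotropic at {2, 11}.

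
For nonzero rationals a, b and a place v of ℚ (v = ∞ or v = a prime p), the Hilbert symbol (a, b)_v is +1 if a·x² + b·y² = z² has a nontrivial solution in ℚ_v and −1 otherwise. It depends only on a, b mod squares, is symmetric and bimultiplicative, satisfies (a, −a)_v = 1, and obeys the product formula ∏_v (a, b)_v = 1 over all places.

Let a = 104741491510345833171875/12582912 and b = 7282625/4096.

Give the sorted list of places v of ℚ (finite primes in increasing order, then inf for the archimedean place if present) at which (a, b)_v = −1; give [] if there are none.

(a, b) ≡ (48964209, 5945) mod (ℚ^×)²; places V = {2, 3, 5, 7, 11, 29, 37, 41, 53, ∞}.
(a,b)_29: α=3, u≡10; β=1, v≡2 (mod 29); (10|29)=-1, (2|29)=-1; sign (−1)^0·-1^1·-1^3 = +1.
(a,b)_3: α=-1, u≡2; β=0, v≡2 (mod 3); (2|3)=-1, (2|3)=-1; sign (−1)^0·-1^0·-1^-1 = -1.
(a,b)_∞: sgn(48964209)=+, sgn(5945)=+, so +1.
(a,b)_7: α=5, u≡2; β=2, v≡1 (mod 7); (2|7)=+1, (1|7)=+1; sign (−1)^0·+1^2·+1^5 = +1.
(a,b)_11: α=2, u≡7; β=0, v≡5 (mod 11); (7|11)=-1, (5|11)=+1; sign (−1)^0·-1^0·+1^2 = +1.
(a,b)_53: α=1, u≡16; β=0, v≡46 (mod 53); (16|53)=+1, (46|53)=+1; sign (−1)^0·+1^0·+1^1 = +1.
(a,b)_37: α=1, u≡5; β=0, v≡1 (mod 37); (5|37)=-1, (1|37)=+1; sign (−1)^0·-1^0·+1^1 = +1.
(a,b)_41: α=3, u≡2; β=1, v≡7 (mod 41); (2|41)=+1, (7|41)=-1; sign (−1)^0·+1^1·-1^3 = -1.
(a,b)_2: α=-22, β=-12; u≡1, v≡1 (mod 8); ε(u)ε(v)=0·0, αω(v)=-22·0, βω(u)=-12·0; sum ≡ 0  ⇒  +1.
(a,b)_5: α=6, u≡4; β=3, v≡1 (mod 5); (4|5)=+1, (1|5)=+1; sign (−1)^0·+1^3·+1^6 = +1.
(48964209, 5945 / ℚ) ramifies at {3, 41}: a division algebra.

[3, 41]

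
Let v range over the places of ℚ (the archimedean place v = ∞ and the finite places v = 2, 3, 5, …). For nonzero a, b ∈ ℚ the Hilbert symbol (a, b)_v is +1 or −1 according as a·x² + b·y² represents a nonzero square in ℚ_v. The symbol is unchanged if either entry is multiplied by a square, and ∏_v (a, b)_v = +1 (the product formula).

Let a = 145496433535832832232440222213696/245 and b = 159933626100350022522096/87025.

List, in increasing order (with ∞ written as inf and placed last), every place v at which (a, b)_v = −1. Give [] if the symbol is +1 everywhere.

(a, b) ≡ (1077205, 17391) mod (ℚ^×)²; places V = {2, 3, 5, 7, 11, 17, 19, 23, 29, 31, 59, ∞}.
(a,b)_∞: sgn(1077205)=+, sgn(17391)=+, so +1.
(a,b)_29: α=3, u≡1; β=2, v≡13 (mod 29); (1|29)=+1, (13|29)=+1; sign (−1)^0·+1^2·+1^3 = +1.
(a,b)_59: α=0, u≡13; β=-2, v≡25 (mod 59); (13|59)=-1, (25|59)=+1; sign (−1)^0·-1^-2·+1^0 = +1.
(a,b)_17: α=9, u≡7; β=5, v≡3 (mod 17); (7|17)=-1, (3|17)=-1; sign (−1)^0·-1^5·-1^9 = +1.
(a,b)_23: α=3, u≡11; β=4, v≡12 (mod 23); (11|23)=-1, (12|23)=+1; sign (−1)^0·-1^4·+1^3 = +1.
(a,b)_11: α=2, u≡8; β=1, v≡8 (mod 11); (8|11)=-1, (8|11)=-1; sign (−1)^0·-1^1·-1^2 = -1.
(a,b)_31: α=2, u≡3; β=1, v≡13 (mod 31); (3|31)=-1, (13|31)=-1; sign (−1)^0·-1^1·-1^2 = -1.
(a,b)_5: α=-1, u≡4; β=-2, v≡1 (mod 5); (4|5)=+1, (1|5)=+1; sign (−1)^0·+1^-2·+1^-1 = +1.
(a,b)_2: α=6, β=4; u≡5, v≡7 (mod 8); ε(u)ε(v)=0·1, αω(v)=6·0, βω(u)=4·1; sum ≡ 0  ⇒  +1.
(a,b)_3: α=4, u≡1; β=5, v≡1 (mod 3); (1|3)=+1, (1|3)=+1; sign (−1)^0·+1^5·+1^4 = +1.
(a,b)_19: α=3, u≡12; β=2, v≡17 (mod 19); (12|19)=-1, (17|19)=+1; sign (−1)^0·-1^2·+1^3 = +1.
(a,b)_7: α=-2, u≡6; β=0, v≡5 (mod 7); (6|7)=-1, (5|7)=-1; sign (−1)^0·-1^0·-1^-2 = +1.
Ram(1077205, 17391) = {11, 31}; no ℚ_11-point on the conic.

[11, 31]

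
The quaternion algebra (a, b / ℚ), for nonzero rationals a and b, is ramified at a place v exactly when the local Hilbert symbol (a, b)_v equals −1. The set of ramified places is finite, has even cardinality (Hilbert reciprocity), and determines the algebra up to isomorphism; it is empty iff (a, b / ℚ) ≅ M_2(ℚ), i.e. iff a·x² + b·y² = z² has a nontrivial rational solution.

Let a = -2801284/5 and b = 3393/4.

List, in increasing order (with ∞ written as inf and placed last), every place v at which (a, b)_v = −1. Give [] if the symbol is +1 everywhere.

[5, 29]

Mod squares: a ≡ -3501605, b ≡ 377. Check v ∈ {∞, 2, 3, 5, 13, 19, 29, 31, 41}.
v=2: v_2(a)=2, v_2(b)=-2; units ≡ 3, 1 (mod 8); ε·ε+αω+βω = 1·0+2·0+-2·1 ≡ 0  ⇒  (a,b)_2 = +1.
v=13: a=13^0·(≡12), b=13^1·(≡10) mod 13; (12|13)=+1, (10|13)=+1; (−1)^{0·1·6}·(+1)^1·(+1)^0 = +1.
v=3: a=3^0·(≡1), b=3^2·(≡2) mod 3; (1|3)=+1, (2|3)=-1; (−1)^{0·2·1}·(+1)^2·(-1)^0 = +1.
v=31: a=31^1·(≡25), b=31^0·(≡19) mod 31; (25|31)=+1, (19|31)=+1; (−1)^{1·0·15}·(+1)^0·(+1)^1 = +1.
v=41: a=41^1·(≡21), b=41^0·(≡18) mod 41; (21|41)=+1, (18|41)=+1; (−1)^{1·0·20}·(+1)^0·(+1)^1 = +1.
v=29: a=29^1·(≡18), b=29^1·(≡22) mod 29; (18|29)=-1, (22|29)=+1; (−1)^{1·1·14}·(-1)^1·(+1)^1 = -1.
v=∞: -3501605 < 0 and 377 > 0  ⇒  (a,b)_∞ = +1.
v=5: a=5^-1·(≡1), b=5^0·(≡2) mod 5; (1|5)=+1, (2|5)=-1; (−1)^{-1·0·2}·(+1)^0·(-1)^-1 = -1.
v=19: a=19^1·(≡16), b=19^0·(≡17) mod 19; (16|19)=+1, (17|19)=+1; (−1)^{1·0·9}·(+1)^0·(+1)^1 = +1.
(-3501605, 377 / ℚ) ramifies at {5, 29}: a division algebra.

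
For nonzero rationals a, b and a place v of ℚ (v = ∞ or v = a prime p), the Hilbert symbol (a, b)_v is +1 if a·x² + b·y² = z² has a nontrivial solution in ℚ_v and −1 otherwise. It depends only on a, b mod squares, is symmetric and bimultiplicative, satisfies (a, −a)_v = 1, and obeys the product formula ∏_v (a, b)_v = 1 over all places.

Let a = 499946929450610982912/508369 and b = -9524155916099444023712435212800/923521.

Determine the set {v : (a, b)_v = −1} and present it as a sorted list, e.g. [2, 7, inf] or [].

[13, 47]

(a, b) ≡ (1378, -1568578) mod (ℚ^×)²; places V = {2, 3, 5, 11, 13, 19, 23, 31, 37, 41, 47, 53, ∞}.
(a,b)_31: α=-2, u≡25; β=-4, v≡3 (mod 31); (25|31)=+1, (3|31)=-1; sign (−1)^0·+1^-4·-1^-2 = +1.
(a,b)_41: α=2, u≡20; β=3, v≡33 (mod 41); (20|41)=+1, (33|41)=+1; sign (−1)^0·+1^3·+1^2 = +1.
(a,b)_37: α=2, u≡16; β=3, v≡14 (mod 37); (16|37)=+1, (14|37)=-1; sign (−1)^0·+1^3·-1^2 = +1.
(a,b)_3: α=2, u≡1; β=2, v≡2 (mod 3); (1|3)=+1, (2|3)=-1; sign (−1)^0·+1^2·-1^2 = +1.
(a,b)_13: α=1, u≡7; β=2, v≡5 (mod 13); (7|13)=-1, (5|13)=-1; sign (−1)^0·-1^2·-1^1 = -1.
(a,b)_11: α=2, u≡5; β=3, v≡8 (mod 11); (5|11)=+1, (8|11)=-1; sign (−1)^0·+1^3·-1^2 = +1.
(a,b)_47: α=2, u≡5; β=3, v≡44 (mod 47); (5|47)=-1, (44|47)=-1; sign (−1)^0·-1^3·-1^2 = -1.
(a,b)_23: α=-2, u≡15; β=0, v≡7 (mod 23); (15|23)=-1, (7|23)=-1; sign (−1)^0·-1^0·-1^-2 = +1.
(a,b)_5: α=0, u≡3; β=2, v≡3 (mod 5); (3|5)=-1, (3|5)=-1; sign (−1)^0·-1^2·-1^0 = +1.
(a,b)_∞: sgn(1378)=+, sgn(-1568578)=−, so +1.
(a,b)_2: α=17, β=9; u≡1, v≡7 (mod 8); ε(u)ε(v)=0·1, αω(v)=17·0, βω(u)=9·0; sum ≡ 0  ⇒  +1.
(a,b)_53: α=1, u≡26; β=2, v≡44 (mod 53); (26|53)=-1, (44|53)=+1; sign (−1)^0·-1^2·+1^1 = +1.
(a,b)_19: α=0, u≡2; β=2, v≡11 (mod 19); (2|19)=-1, (11|19)=+1; sign (−1)^0·-1^2·+1^0 = +1.
|Ram(1378, -1568578)| = 2, even; anisotropic at {13, 47}.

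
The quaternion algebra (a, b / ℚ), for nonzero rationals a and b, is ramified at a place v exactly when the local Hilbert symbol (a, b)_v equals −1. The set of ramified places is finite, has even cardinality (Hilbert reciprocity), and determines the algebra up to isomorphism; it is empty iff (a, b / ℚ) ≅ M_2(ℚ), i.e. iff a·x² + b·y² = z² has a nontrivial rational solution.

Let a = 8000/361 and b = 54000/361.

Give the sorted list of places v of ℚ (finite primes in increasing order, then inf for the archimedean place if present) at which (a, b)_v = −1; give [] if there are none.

[3, 5]

Mod squares: a ≡ 5, b ≡ 15. Check v ∈ {∞, 2, 3, 5, 19}.
v=3: a=3^0·(≡2), b=3^3·(≡2) mod 3; (2|3)=-1, (2|3)=-1; (−1)^{0·3·1}·(-1)^3·(-1)^0 = -1.
v=5: a=5^3·(≡4), b=5^3·(≡2) mod 5; (4|5)=+1, (2|5)=-1; (−1)^{3·3·2}·(+1)^3·(-1)^3 = -1.
v=2: v_2(a)=6, v_2(b)=4; units ≡ 5, 7 (mod 8); ε·ε+αω+βω = 0·1+6·0+4·1 ≡ 0  ⇒  (a,b)_2 = +1.
v=19: a=19^-2·(≡1), b=19^-2·(≡2) mod 19; (1|19)=+1, (2|19)=-1; (−1)^{-2·-2·9}·(+1)^-2·(-1)^-2 = +1.
v=∞: 5 > 0 and 15 > 0  ⇒  (a,b)_∞ = +1.
|Ram(5, 15)| = 2, even; anisotropic at {3, 5}.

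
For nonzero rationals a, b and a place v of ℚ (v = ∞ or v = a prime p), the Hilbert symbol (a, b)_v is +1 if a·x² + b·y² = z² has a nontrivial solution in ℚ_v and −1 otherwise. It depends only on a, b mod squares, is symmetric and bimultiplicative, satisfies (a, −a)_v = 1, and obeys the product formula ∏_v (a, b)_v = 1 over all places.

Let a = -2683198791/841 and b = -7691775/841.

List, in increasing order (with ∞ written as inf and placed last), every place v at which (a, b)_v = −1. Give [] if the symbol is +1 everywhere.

Mod squares: a ≡ -676039, b ≡ -6279. Check v ∈ {∞, 2, 3, 5, 7, 13, 17, 19, 23, 29}.
v=5: a=5^0·(≡4), b=5^2·(≡4) mod 5; (4|5)=+1, (4|5)=+1; (−1)^{0·2·2}·(+1)^2·(+1)^0 = +1.
v=∞: -676039 < 0 and -6279 < 0  ⇒  (a,b)_∞ = -1.
v=23: a=23^1·(≡1), b=23^1·(≡12) mod 23; (1|23)=+1, (12|23)=+1; (−1)^{1·1·11}·(+1)^1·(+1)^1 = -1.
v=29: a=29^-2·(≡22), b=29^-2·(≡11) mod 29; (22|29)=+1, (11|29)=-1; (−1)^{-2·-2·14}·(+1)^-2·(-1)^-2 = +1.
v=7: a=7^3·(≡1), b=7^3·(≡3) mod 7; (1|7)=+1, (3|7)=-1; (−1)^{3·3·3}·(+1)^3·(-1)^3 = +1.
v=2: v_2(a)=0, v_2(b)=0; units ≡ 1, 1 (mod 8); ε·ε+αω+βω = 0·0+0·0+0·0 ≡ 0  ⇒  (a,b)_2 = +1.
v=19: a=19^1·(≡9), b=19^0·(≡18) mod 19; (9|19)=+1, (18|19)=-1; (−1)^{1·0·9}·(+1)^0·(-1)^1 = -1.
v=3: a=3^4·(≡2), b=3^1·(≡1) mod 3; (2|3)=-1, (1|3)=+1; (−1)^{4·1·1}·(-1)^1·(+1)^4 = -1.
v=17: a=17^1·(≡13), b=17^0·(≡12) mod 17; (13|17)=+1, (12|17)=-1; (−1)^{1·0·8}·(+1)^0·(-1)^1 = -1.
v=13: a=13^1·(≡3), b=13^1·(≡8) mod 13; (3|13)=+1, (8|13)=-1; (−1)^{1·1·6}·(+1)^1·(-1)^1 = -1.
|Ram(-676039, -6279)| = 6, even; anisotropic at {3, 13, 17, 19, 23, ∞}.

[3, 13, 17, 19, 23, inf]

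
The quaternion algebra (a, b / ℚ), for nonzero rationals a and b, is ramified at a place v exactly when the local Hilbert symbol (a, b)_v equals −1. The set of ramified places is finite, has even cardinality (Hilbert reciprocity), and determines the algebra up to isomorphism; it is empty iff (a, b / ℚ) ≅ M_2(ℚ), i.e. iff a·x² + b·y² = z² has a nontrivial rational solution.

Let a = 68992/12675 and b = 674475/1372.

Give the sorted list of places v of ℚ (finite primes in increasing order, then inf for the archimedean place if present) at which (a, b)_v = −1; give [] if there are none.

[2, 7]

Mod squares: a ≡ 66, b ≡ 357. Check v ∈ {∞, 2, 3, 5, 7, 11, 13, 17, 23}.
v=∞: 66 > 0 and 357 > 0  ⇒  (a,b)_∞ = +1.
v=17: a=17^0·(≡4), b=17^1·(≡4) mod 17; (4|17)=+1, (4|17)=+1; (−1)^{0·1·8}·(+1)^1·(+1)^0 = +1.
v=13: a=13^-2·(≡4), b=13^0·(≡5) mod 13; (4|13)=+1, (5|13)=-1; (−1)^{-2·0·6}·(+1)^0·(-1)^-2 = +1.
v=7: a=7^2·(≡3), b=7^-3·(≡1) mod 7; (3|7)=-1, (1|7)=+1; (−1)^{2·-3·3}·(-1)^-3·(+1)^2 = -1.
v=23: a=23^0·(≡19), b=23^2·(≡16) mod 23; (19|23)=-1, (16|23)=+1; (−1)^{0·2·11}·(-1)^2·(+1)^0 = +1.
v=11: a=11^1·(≡8), b=11^0·(≡4) mod 11; (8|11)=-1, (4|11)=+1; (−1)^{1·0·5}·(-1)^0·(+1)^1 = +1.
v=5: a=5^-2·(≡1), b=5^2·(≡2) mod 5; (1|5)=+1, (2|5)=-1; (−1)^{-2·2·2}·(+1)^2·(-1)^-2 = +1.
v=3: a=3^-1·(≡1), b=3^1·(≡2) mod 3; (1|3)=+1, (2|3)=-1; (−1)^{-1·1·1}·(+1)^1·(-1)^-1 = +1.
v=2: v_2(a)=7, v_2(b)=-2; units ≡ 1, 5 (mod 8); ε·ε+αω+βω = 0·0+7·1+-2·0 ≡ 1  ⇒  (a,b)_2 = -1.
Ram(66, 357) = {2, 7}; no ℚ_2-point on the conic.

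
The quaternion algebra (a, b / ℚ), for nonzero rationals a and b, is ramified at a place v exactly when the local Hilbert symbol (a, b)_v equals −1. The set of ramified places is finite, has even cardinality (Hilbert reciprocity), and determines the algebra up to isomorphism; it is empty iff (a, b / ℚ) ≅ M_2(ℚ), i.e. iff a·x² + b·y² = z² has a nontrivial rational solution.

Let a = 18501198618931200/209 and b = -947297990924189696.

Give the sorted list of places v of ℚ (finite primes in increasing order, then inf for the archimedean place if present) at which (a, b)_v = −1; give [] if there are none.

Mod squares: a ≡ 8987, b ≡ -329681. Check v ∈ {∞, 2, 3, 5, 11, 17, 19, 31, 41, 43}.
v=41: a=41^2·(≡36), b=41^3·(≡32) mod 41; (36|41)=+1, (32|41)=+1; (−1)^{2·3·20}·(+1)^3·(+1)^2 = +1.
v=2: v_2(a)=12, v_2(b)=14; units ≡ 3, 7 (mod 8); ε·ε+αω+βω = 1·1+12·0+14·1 ≡ 1  ⇒  (a,b)_2 = -1.
v=43: a=43^1·(≡42), b=43^1·(≡30) mod 43; (42|43)=-1, (30|43)=-1; (−1)^{1·1·21}·(-1)^1·(-1)^1 = -1.
v=11: a=11^-1·(≡5), b=11^1·(≡9) mod 11; (5|11)=+1, (9|11)=+1; (−1)^{-1·1·5}·(+1)^1·(+1)^-1 = -1.
v=17: a=17^2·(≡14), b=17^3·(≡9) mod 17; (14|17)=-1, (9|17)=+1; (−1)^{2·3·8}·(-1)^3·(+1)^2 = -1.
v=19: a=19^-1·(≡7), b=19^2·(≡11) mod 19; (7|19)=+1, (11|19)=+1; (−1)^{-1·2·9}·(+1)^2·(+1)^-1 = +1.
v=3: a=3^2·(≡2), b=3^0·(≡1) mod 3; (2|3)=-1, (1|3)=+1; (−1)^{2·0·1}·(-1)^0·(+1)^2 = +1.
v=5: a=5^2·(≡2), b=5^0·(≡4) mod 5; (2|5)=-1, (4|5)=+1; (−1)^{2·0·2}·(-1)^0·(+1)^2 = +1.
v=31: a=31^2·(≡19), b=31^0·(≡10) mod 31; (19|31)=+1, (10|31)=+1; (−1)^{2·0·15}·(+1)^0·(+1)^2 = +1.
v=∞: 8987 > 0 and -329681 < 0  ⇒  (a,b)_∞ = +1.
Ram(8987, -329681) = {2, 11, 17, 43}; no ℚ_2-point on the conic.

[2, 11, 17, 43]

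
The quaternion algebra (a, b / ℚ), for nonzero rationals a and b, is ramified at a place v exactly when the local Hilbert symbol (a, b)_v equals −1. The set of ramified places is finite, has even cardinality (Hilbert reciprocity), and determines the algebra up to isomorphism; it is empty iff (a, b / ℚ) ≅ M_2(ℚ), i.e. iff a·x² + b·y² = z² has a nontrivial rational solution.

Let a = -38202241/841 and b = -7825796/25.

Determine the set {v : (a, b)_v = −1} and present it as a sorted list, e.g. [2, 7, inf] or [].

[2, 19, 37, inf]

(a, b) ≡ (-315721, -16169) mod (ℚ^×)²; places V = {2, 5, 7, 11, 19, 23, 29, 37, 53, ∞}.
(a,b)_29: α=-2, u≡10; β=0, v≡22 (mod 29); (10|29)=-1, (22|29)=+1; sign (−1)^0·-1^0·+1^-2 = +1.
(a,b)_11: α=2, u≡9; β=2, v≡5 (mod 11); (9|11)=+1, (5|11)=+1; sign (−1)^0·+1^2·+1^2 = +1.
(a,b)_∞: sgn(-315721)=−, sgn(-16169)=−, so -1.
(a,b)_53: α=1, u≡45; β=0, v≡1 (mod 53); (45|53)=-1, (1|53)=+1; sign (−1)^0·-1^0·+1^1 = +1.
(a,b)_37: α=1, u≡23; β=1, v≡26 (mod 37); (23|37)=-1, (26|37)=+1; sign (−1)^0·-1^1·+1^1 = -1.
(a,b)_5: α=0, u≡4; β=-2, v≡4 (mod 5); (4|5)=+1, (4|5)=+1; sign (−1)^0·+1^-2·+1^0 = +1.
(a,b)_19: α=0, u≡18; β=1, v≡6 (mod 19); (18|19)=-1, (6|19)=+1; sign (−1)^0·-1^1·+1^0 = -1.
(a,b)_23: α=1, u≡16; β=1, v≡5 (mod 23); (16|23)=+1, (5|23)=-1; sign (−1)^1·+1^1·-1^1 = +1.
(a,b)_7: α=1, u≡3; β=0, v≡2 (mod 7); (3|7)=-1, (2|7)=+1; sign (−1)^0·-1^0·+1^1 = +1.
(a,b)_2: α=0, β=2; u≡7, v≡7 (mod 8); ε(u)ε(v)=1·1, αω(v)=0·0, βω(u)=2·0; sum ≡ 1  ⇒  -1.
Ram(-315721, -16169) = {2, 19, 37, ∞}; no ℚ_2-point on the conic.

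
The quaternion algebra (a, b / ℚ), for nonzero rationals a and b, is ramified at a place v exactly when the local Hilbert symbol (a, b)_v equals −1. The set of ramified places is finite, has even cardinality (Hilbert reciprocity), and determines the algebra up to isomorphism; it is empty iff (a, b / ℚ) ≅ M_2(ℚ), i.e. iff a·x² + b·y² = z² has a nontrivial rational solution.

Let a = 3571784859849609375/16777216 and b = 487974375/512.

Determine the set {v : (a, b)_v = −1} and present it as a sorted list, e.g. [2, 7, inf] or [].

[2, 5]

(a, b) ≡ (15, 238) mod (ℚ^×)²; places V = {2, 3, 5, 7, 17, ∞}.
(a,b)_7: α=2, u≡4; β=1, v≡5 (mod 7); (4|7)=+1, (5|7)=-1; sign (−1)^0·+1^1·-1^2 = +1.
(a,b)_∞: sgn(15)=+, sgn(238)=+, so +1.
(a,b)_3: α=17, u≡2; β=8, v≡1 (mod 3); (2|3)=-1, (1|3)=+1; sign (−1)^0·-1^8·+1^17 = +1.
(a,b)_17: α=2, u≡13; β=1, v≡14 (mod 17); (13|17)=+1, (14|17)=-1; sign (−1)^0·+1^1·-1^2 = +1.
(a,b)_2: α=-24, β=-9; u≡7, v≡7 (mod 8); ε(u)ε(v)=1·1, αω(v)=-24·0, βω(u)=-9·0; sum ≡ 1  ⇒  -1.
(a,b)_5: α=9, u≡3; β=4, v≡2 (mod 5); (3|5)=-1, (2|5)=-1; sign (−1)^0·-1^4·-1^9 = -1.
|Ram(15, 238)| = 2, even; anisotropic at {2, 5}.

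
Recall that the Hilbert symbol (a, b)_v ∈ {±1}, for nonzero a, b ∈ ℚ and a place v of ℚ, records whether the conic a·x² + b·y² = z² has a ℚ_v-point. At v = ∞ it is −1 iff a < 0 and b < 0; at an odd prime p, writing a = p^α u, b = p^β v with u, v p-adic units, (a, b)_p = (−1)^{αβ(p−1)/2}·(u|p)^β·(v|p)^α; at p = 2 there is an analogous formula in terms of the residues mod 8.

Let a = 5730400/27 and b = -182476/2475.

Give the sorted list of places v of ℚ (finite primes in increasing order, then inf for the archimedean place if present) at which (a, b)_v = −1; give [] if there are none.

Mod squares: a ≡ 42978, b ≡ -209. Check v ∈ {∞, 2, 3, 5, 7, 11, 13, 19, 29}.
v=5: a=5^2·(≡3), b=5^-2·(≡1) mod 5; (3|5)=-1, (1|5)=+1; (−1)^{2·-2·2}·(-1)^-2·(+1)^2 = +1.
v=2: v_2(a)=5, v_2(b)=2; units ≡ 1, 7 (mod 8); ε·ε+αω+βω = 0·1+5·0+2·0 ≡ 0  ⇒  (a,b)_2 = +1.
v=∞: 42978 > 0 and -209 < 0  ⇒  (a,b)_∞ = +1.
v=13: a=13^1·(≡9), b=13^0·(≡1) mod 13; (9|13)=+1, (1|13)=+1; (−1)^{1·0·6}·(+1)^0·(+1)^1 = +1.
v=19: a=19^1·(≡4), b=19^1·(≡2) mod 19; (4|19)=+1, (2|19)=-1; (−1)^{1·1·9}·(+1)^1·(-1)^1 = +1.
v=29: a=29^1·(≡3), b=29^0·(≡5) mod 29; (3|29)=-1, (5|29)=+1; (−1)^{1·0·14}·(-1)^0·(+1)^1 = +1.
v=7: a=7^0·(≡3), b=7^4·(≡2) mod 7; (3|7)=-1, (2|7)=+1; (−1)^{0·4·3}·(-1)^4·(+1)^0 = +1.
v=3: a=3^-3·(≡1), b=3^-2·(≡1) mod 3; (1|3)=+1, (1|3)=+1; (−1)^{-3·-2·1}·(+1)^-2·(+1)^-3 = +1.
v=11: a=11^0·(≡1), b=11^-1·(≡5) mod 11; (1|11)=+1, (5|11)=+1; (−1)^{0·-1·5}·(+1)^-1·(+1)^0 = +1.
Every local symbol is +1, so the conic 42978·x² + -209·y² = z² has ℚ_v-points for all v and hence a ℚ-point; (a, b / ℚ) ≅ M_2(ℚ).

[]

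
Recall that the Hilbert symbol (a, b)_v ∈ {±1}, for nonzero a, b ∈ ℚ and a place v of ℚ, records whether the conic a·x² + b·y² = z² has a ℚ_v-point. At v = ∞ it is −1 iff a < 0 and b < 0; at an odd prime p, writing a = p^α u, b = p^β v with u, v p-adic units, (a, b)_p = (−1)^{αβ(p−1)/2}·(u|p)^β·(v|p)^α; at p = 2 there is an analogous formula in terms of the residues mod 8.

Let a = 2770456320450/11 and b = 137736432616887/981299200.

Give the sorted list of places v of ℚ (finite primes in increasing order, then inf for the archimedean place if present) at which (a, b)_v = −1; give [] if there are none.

[11, 13]

Mod squares: a ≡ 38038, b ≡ 4641. Check v ∈ {∞, 2, 3, 5, 7, 11, 13, 17, 19, 29, 31, 37}.
v=29: a=29^0·(≡27), b=29^2·(≡22) mod 29; (27|29)=-1, (22|29)=+1; (−1)^{0·2·14}·(-1)^2·(+1)^0 = +1.
v=17: a=17^2·(≡13), b=17^1·(≡13) mod 17; (13|17)=+1, (13|17)=+1; (−1)^{2·1·8}·(+1)^1·(+1)^2 = +1.
v=∞: 38038 > 0 and 4641 > 0  ⇒  (a,b)_∞ = +1.
v=5: a=5^2·(≡3), b=5^-2·(≡4) mod 5; (3|5)=-1, (4|5)=+1; (−1)^{2·-2·2}·(-1)^-2·(+1)^2 = +1.
v=37: a=37^2·(≡14), b=37^-2·(≡4) mod 37; (14|37)=-1, (4|37)=+1; (−1)^{2·-2·18}·(-1)^-2·(+1)^2 = +1.
v=3: a=3^4·(≡1), b=3^3·(≡2) mod 3; (1|3)=+1, (2|3)=-1; (−1)^{4·3·1}·(+1)^3·(-1)^4 = +1.
v=2: v_2(a)=1, v_2(b)=-12; units ≡ 3, 1 (mod 8); ε·ε+αω+βω = 1·0+1·0+-12·1 ≡ 0  ⇒  (a,b)_2 = +1.
v=31: a=31^0·(≡9), b=31^2·(≡17) mod 31; (9|31)=+1, (17|31)=-1; (−1)^{0·2·15}·(+1)^2·(-1)^0 = +1.
v=13: a=13^1·(≡4), b=13^5·(≡5) mod 13; (4|13)=+1, (5|13)=-1; (−1)^{1·5·6}·(+1)^5·(-1)^1 = -1.
v=19: a=19^1·(≡6), b=19^0·(≡5) mod 19; (6|19)=+1, (5|19)=+1; (−1)^{1·0·9}·(+1)^0·(+1)^1 = +1.
v=7: a=7^1·(≡2), b=7^-1·(≡3) mod 7; (2|7)=+1, (3|7)=-1; (−1)^{1·-1·3}·(+1)^-1·(-1)^1 = +1.
v=11: a=11^-1·(≡5), b=11^0·(≡8) mod 11; (5|11)=+1, (8|11)=-1; (−1)^{-1·0·5}·(+1)^0·(-1)^-1 = -1.
(38038, 4641 / ℚ) ramifies at {11, 13}: a division algebra.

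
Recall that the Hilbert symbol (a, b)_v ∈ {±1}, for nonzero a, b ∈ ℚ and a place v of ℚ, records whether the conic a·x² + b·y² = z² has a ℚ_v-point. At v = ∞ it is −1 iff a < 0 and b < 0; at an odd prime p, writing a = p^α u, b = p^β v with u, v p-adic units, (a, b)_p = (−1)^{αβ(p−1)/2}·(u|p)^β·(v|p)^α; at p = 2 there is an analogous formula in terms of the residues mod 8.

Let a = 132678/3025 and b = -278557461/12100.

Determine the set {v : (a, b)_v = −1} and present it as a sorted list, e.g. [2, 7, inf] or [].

[7, 17]

(a, b) ≡ (182, -2261) mod (ℚ^×)²; places V = {2, 3, 5, 7, 11, 13, 17, 19, ∞}.
(a,b)_17: α=0, u≡7; β=1, v≡7 (mod 17); (7|17)=-1, (7|17)=-1; sign (−1)^0·-1^1·-1^0 = -1.
(a,b)_19: α=0, u≡5; β=1, v≡2 (mod 19); (5|19)=+1, (2|19)=-1; sign (−1)^0·+1^1·-1^0 = +1.
(a,b)_2: α=1, β=-2; u≡3, v≡3 (mod 8); ε(u)ε(v)=1·1, αω(v)=1·1, βω(u)=-2·1; sum ≡ 0  ⇒  +1.
(a,b)_11: α=-2, u≡6; β=-2, v≡5 (mod 11); (6|11)=-1, (5|11)=+1; sign (−1)^0·-1^-2·+1^-2 = +1.
(a,b)_13: α=1, u≡3; β=2, v≡4 (mod 13); (3|13)=+1, (4|13)=+1; sign (−1)^0·+1^2·+1^1 = +1.
(a,b)_∞: sgn(182)=+, sgn(-2261)=−, so +1.
(a,b)_7: α=1, u≡5; β=1, v≡5 (mod 7); (5|7)=-1, (5|7)=-1; sign (−1)^1·-1^1·-1^1 = -1.
(a,b)_3: α=6, u≡2; β=6, v≡1 (mod 3); (2|3)=-1, (1|3)=+1; sign (−1)^0·-1^6·+1^6 = +1.
(a,b)_5: α=-2, u≡3; β=-2, v≡1 (mod 5); (3|5)=-1, (1|5)=+1; sign (−1)^0·-1^-2·+1^-2 = +1.
Ram(182, -2261) = {7, 17}; no ℚ_7-point on the conic.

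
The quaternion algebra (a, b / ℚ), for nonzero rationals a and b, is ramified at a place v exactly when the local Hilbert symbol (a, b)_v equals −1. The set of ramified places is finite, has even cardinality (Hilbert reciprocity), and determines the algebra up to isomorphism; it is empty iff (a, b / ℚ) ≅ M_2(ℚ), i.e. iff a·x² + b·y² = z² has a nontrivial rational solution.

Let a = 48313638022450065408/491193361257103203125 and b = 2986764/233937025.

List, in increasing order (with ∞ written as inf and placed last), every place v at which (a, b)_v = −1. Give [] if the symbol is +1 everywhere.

(a, b) ≡ (935, 51) mod (ℚ^×)²; places V = {2, 3, 5, 7, 11, 13, 17, 19, 23, ∞}.
(a,b)_5: α=-7, u≡3; β=-2, v≡4 (mod 5); (3|5)=-1, (4|5)=+1; sign (−1)^0·-1^-2·+1^-7 = +1.
(a,b)_3: α=6, u≡2; β=1, v≡2 (mod 3); (2|3)=-1, (2|3)=-1; sign (−1)^0·-1^1·-1^6 = -1.
(a,b)_7: α=-6, u≡4; β=-2, v≡4 (mod 7); (4|7)=+1, (4|7)=+1; sign (−1)^0·+1^-2·+1^-6 = +1.
(a,b)_19: α=-2, u≡1; β=-2, v≡14 (mod 19); (1|19)=+1, (14|19)=-1; sign (−1)^0·+1^-2·-1^-2 = +1.
(a,b)_17: α=3, u≡4; β=1, v≡6 (mod 17); (4|17)=+1, (6|17)=-1; sign (−1)^0·+1^1·-1^3 = -1.
(a,b)_2: α=12, β=2; u≡7, v≡3 (mod 8); ε(u)ε(v)=1·1, αω(v)=12·1, βω(u)=2·0; sum ≡ 1  ⇒  -1.
(a,b)_13: α=2, u≡1; β=0, v≡4 (mod 13); (1|13)=+1, (4|13)=+1; sign (−1)^0·+1^0·+1^2 = +1.
(a,b)_11: α=7, u≡8; β=4, v≡2 (mod 11); (8|11)=-1, (2|11)=-1; sign (−1)^0·-1^4·-1^7 = -1.
(a,b)_23: α=-6, u≡19; β=-2, v≡19 (mod 23); (19|23)=-1, (19|23)=-1; sign (−1)^0·-1^-2·-1^-6 = +1.
(a,b)_∞: sgn(935)=+, sgn(51)=+, so +1.
|Ram(935, 51)| = 4, even; anisotropic at {2, 3, 11, 17}.

[2, 3, 11, 17]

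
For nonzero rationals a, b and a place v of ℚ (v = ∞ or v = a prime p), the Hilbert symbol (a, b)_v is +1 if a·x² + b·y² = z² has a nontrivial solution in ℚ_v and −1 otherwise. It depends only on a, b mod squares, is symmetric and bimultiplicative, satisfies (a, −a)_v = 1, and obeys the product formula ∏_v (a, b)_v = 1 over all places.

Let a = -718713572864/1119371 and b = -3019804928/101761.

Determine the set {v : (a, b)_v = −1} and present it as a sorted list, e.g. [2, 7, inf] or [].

[2, inf]

Mod squares: a ≡ -154, b ≡ -17. Check v ∈ {∞, 2, 7, 11, 17, 29}.
v=7: a=7^5·(≡3), b=7^4·(≡2) mod 7; (3|7)=-1, (2|7)=+1; (−1)^{5·4·3}·(-1)^4·(+1)^5 = +1.
v=11: a=11^-3·(≡2), b=11^-2·(≡5) mod 11; (2|11)=-1, (5|11)=+1; (−1)^{-3·-2·5}·(-1)^-2·(+1)^-3 = +1.
v=17: a=17^4·(≡2), b=17^3·(≡4) mod 17; (2|17)=+1, (4|17)=+1; (−1)^{4·3·8}·(+1)^3·(+1)^4 = +1.
v=2: v_2(a)=9, v_2(b)=8; units ≡ 3, 7 (mod 8); ε·ε+αω+βω = 1·1+9·0+8·1 ≡ 1  ⇒  (a,b)_2 = -1.
v=29: a=29^-2·(≡24), b=29^-2·(≡15) mod 29; (24|29)=+1, (15|29)=-1; (−1)^{-2·-2·14}·(+1)^-2·(-1)^-2 = +1.
v=∞: -154 < 0 and -17 < 0  ⇒  (a,b)_∞ = -1.
Ram(-154, -17) = {2, ∞}; no ℚ_2-point on the conic.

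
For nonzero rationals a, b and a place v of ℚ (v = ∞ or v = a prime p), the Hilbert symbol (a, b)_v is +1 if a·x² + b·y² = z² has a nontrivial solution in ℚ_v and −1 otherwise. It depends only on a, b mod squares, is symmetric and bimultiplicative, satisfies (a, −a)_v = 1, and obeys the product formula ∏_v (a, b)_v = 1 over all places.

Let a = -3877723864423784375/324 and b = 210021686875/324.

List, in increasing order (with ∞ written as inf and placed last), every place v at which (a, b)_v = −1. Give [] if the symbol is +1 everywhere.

(a, b) ≡ (-455, 40579) mod (ℚ^×)²; places V = {2, 3, 5, 7, 11, 13, 17, 31, ∞}.
(a,b)_7: α=5, u≡5; β=3, v≡1 (mod 7); (5|7)=-1, (1|7)=+1; sign (−1)^1·-1^3·+1^5 = +1.
(a,b)_2: α=-2, β=-2; u≡1, v≡3 (mod 8); ε(u)ε(v)=0·1, αω(v)=-2·1, βω(u)=-2·0; sum ≡ 0  ⇒  +1.
(a,b)_3: α=-4, u≡1; β=-4, v≡1 (mod 3); (1|3)=+1, (1|3)=+1; sign (−1)^0·+1^-4·+1^-4 = +1.
(a,b)_31: α=2, u≡18; β=1, v≡10 (mod 31); (18|31)=+1, (10|31)=+1; sign (−1)^0·+1^1·+1^2 = +1.
(a,b)_13: α=3, u≡3; β=2, v≡5 (mod 13); (3|13)=+1, (5|13)=-1; sign (−1)^0·+1^2·-1^3 = -1.
(a,b)_17: α=2, u≡13; β=1, v≡12 (mod 17); (13|17)=+1, (12|17)=-1; sign (−1)^0·+1^1·-1^2 = +1.
(a,b)_5: α=5, u≡1; β=4, v≡1 (mod 5); (1|5)=+1, (1|5)=+1; sign (−1)^0·+1^4·+1^5 = +1.
(a,b)_∞: sgn(-455)=−, sgn(40579)=+, so +1.
(a,b)_11: α=2, u≡6; β=1, v≡1 (mod 11); (6|11)=-1, (1|11)=+1; sign (−1)^0·-1^1·+1^2 = -1.
(-455, 40579 / ℚ) ramifies at {11, 13}: a division algebra.

[11, 13]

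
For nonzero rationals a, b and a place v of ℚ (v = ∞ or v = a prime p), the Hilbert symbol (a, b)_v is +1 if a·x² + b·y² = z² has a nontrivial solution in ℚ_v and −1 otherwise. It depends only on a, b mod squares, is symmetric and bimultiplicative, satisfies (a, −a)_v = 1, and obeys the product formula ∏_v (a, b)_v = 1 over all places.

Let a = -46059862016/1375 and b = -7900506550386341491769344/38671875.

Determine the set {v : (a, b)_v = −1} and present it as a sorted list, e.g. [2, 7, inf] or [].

Mod squares: a ≡ -1030370, b ≡ -209. Check v ∈ {∞, 2, 3, 5, 7, 11, 17, 19, 29}.
v=29: a=29^1·(≡7), b=29^2·(≡25) mod 29; (7|29)=+1, (25|29)=+1; (−1)^{1·2·14}·(+1)^2·(+1)^1 = +1.
v=11: a=11^-1·(≡2), b=11^-1·(≡4) mod 11; (2|11)=-1, (4|11)=+1; (−1)^{-1·-1·5}·(-1)^-1·(+1)^-1 = +1.
v=∞: -1030370 < 0 and -209 < 0  ⇒  (a,b)_∞ = -1.
v=7: a=7^4·(≡1), b=7^10·(≡4) mod 7; (1|7)=+1, (4|7)=+1; (−1)^{4·10·3}·(+1)^10·(+1)^4 = +1.
v=19: a=19^1·(≡15), b=19^3·(≡10) mod 19; (15|19)=-1, (10|19)=-1; (−1)^{1·3·9}·(-1)^3·(-1)^1 = -1.
v=2: v_2(a)=11, v_2(b)=24; units ≡ 7, 7 (mod 8); ε·ε+αω+βω = 1·1+11·0+24·0 ≡ 1  ⇒  (a,b)_2 = -1.
v=3: a=3^0·(≡1), b=3^-2·(≡1) mod 3; (1|3)=+1, (1|3)=+1; (−1)^{0·-2·1}·(+1)^-2·(+1)^0 = +1.
v=5: a=5^-3·(≡4), b=5^-8·(≡4) mod 5; (4|5)=+1, (4|5)=+1; (−1)^{-3·-8·2}·(+1)^-8·(+1)^-3 = +1.
v=17: a=17^1·(≡10), b=17^2·(≡14) mod 17; (10|17)=-1, (14|17)=-1; (−1)^{1·2·8}·(-1)^2·(-1)^1 = -1.
(-1030370, -209 / ℚ) ramifies at {2, 17, 19, ∞}: a division algebra.

[2, 17, 19, inf]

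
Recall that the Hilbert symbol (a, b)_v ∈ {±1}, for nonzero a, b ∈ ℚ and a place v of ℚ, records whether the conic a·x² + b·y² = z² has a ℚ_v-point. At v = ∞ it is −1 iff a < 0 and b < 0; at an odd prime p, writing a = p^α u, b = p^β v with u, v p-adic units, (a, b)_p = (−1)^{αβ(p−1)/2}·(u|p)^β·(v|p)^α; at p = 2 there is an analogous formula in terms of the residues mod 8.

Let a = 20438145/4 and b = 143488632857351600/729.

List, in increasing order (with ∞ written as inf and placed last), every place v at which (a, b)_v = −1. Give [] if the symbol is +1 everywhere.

[23, 31]

Mod squares: a ≡ 46345, b ≡ 1739. Check v ∈ {∞, 2, 3, 5, 7, 13, 23, 31, 37, 47}.
v=23: a=23^1·(≡14), b=23^2·(≡17) mod 23; (14|23)=-1, (17|23)=-1; (−1)^{1·2·11}·(-1)^2·(-1)^1 = -1.
v=31: a=31^1·(≡20), b=31^2·(≡12) mod 31; (20|31)=+1, (12|31)=-1; (−1)^{1·2·15}·(+1)^2·(-1)^1 = -1.
v=5: a=5^1·(≡1), b=5^2·(≡1) mod 5; (1|5)=+1, (1|5)=+1; (−1)^{1·2·2}·(+1)^2·(+1)^1 = +1.
v=13: a=13^1·(≡9), b=13^2·(≡12) mod 13; (9|13)=+1, (12|13)=+1; (−1)^{1·2·6}·(+1)^2·(+1)^1 = +1.
v=47: a=47^0·(≡37), b=47^1·(≡42) mod 47; (37|47)=+1, (42|47)=+1; (−1)^{0·1·23}·(+1)^1·(+1)^0 = +1.
v=3: a=3^2·(≡1), b=3^-6·(≡2) mod 3; (1|3)=+1, (2|3)=-1; (−1)^{2·-6·1}·(+1)^-6·(-1)^2 = +1.
v=∞: 46345 > 0 and 1739 > 0  ⇒  (a,b)_∞ = +1.
v=37: a=37^0·(≡12), b=37^1·(≡34) mod 37; (12|37)=+1, (34|37)=+1; (−1)^{0·1·18}·(+1)^1·(+1)^0 = +1.
v=2: v_2(a)=-2, v_2(b)=4; units ≡ 1, 3 (mod 8); ε·ε+αω+βω = 0·1+-2·1+4·0 ≡ 0  ⇒  (a,b)_2 = +1.
v=7: a=7^2·(≡6), b=7^4·(≡3) mod 7; (6|7)=-1, (3|7)=-1; (−1)^{2·4·3}·(-1)^4·(-1)^2 = +1.
Ram(46345, 1739) = {23, 31}; no ℚ_23-point on the conic.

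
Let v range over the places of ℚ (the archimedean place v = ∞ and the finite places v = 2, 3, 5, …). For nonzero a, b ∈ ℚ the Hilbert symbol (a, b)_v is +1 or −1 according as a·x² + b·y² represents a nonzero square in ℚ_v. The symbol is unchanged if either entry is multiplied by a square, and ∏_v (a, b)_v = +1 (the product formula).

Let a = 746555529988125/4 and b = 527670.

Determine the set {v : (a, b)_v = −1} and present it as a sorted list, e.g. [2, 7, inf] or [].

[2, 11, 13, 41]

Mod squares: a ≡ 429, b ≡ 58630. Check v ∈ {∞, 2, 3, 5, 11, 13, 41}.
v=2: v_2(a)=-2, v_2(b)=1; units ≡ 5, 3 (mod 8); ε·ε+αω+βω = 0·1+-2·1+1·1 ≡ 1  ⇒  (a,b)_2 = -1.
v=5: a=5^4·(≡4), b=5^1·(≡4) mod 5; (4|5)=+1, (4|5)=+1; (−1)^{4·1·2}·(+1)^1·(+1)^4 = +1.
v=3: a=3^5·(≡2), b=3^2·(≡1) mod 3; (2|3)=-1, (1|3)=+1; (−1)^{5·2·1}·(-1)^2·(+1)^5 = +1.
v=11: a=11^3·(≡8), b=11^1·(≡10) mod 11; (8|11)=-1, (10|11)=-1; (−1)^{3·1·5}·(-1)^1·(-1)^3 = -1.
v=41: a=41^2·(≡24), b=41^1·(≡37) mod 41; (24|41)=-1, (37|41)=+1; (−1)^{2·1·20}·(-1)^1·(+1)^2 = -1.
v=∞: 429 > 0 and 58630 > 0  ⇒  (a,b)_∞ = +1.
v=13: a=13^3·(≡6), b=13^1·(≡4) mod 13; (6|13)=-1, (4|13)=+1; (−1)^{3·1·6}·(-1)^1·(+1)^3 = -1.
|Ram(429, 58630)| = 4, even; anisotropic at {2, 11, 13, 41}.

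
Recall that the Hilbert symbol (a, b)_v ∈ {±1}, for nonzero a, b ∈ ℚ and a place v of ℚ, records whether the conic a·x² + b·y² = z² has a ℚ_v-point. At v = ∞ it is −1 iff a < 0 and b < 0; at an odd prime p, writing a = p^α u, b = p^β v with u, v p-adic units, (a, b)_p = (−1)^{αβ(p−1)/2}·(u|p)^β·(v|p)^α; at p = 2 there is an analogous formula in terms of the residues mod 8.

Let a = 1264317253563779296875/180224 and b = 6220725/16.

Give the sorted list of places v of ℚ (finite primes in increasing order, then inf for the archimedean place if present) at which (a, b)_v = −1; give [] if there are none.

(a, b) ≡ (23001, 861) mod (ℚ^×)²; places V = {2, 3, 5, 7, 11, 17, 41, ∞}.
(a,b)_41: α=3, u≡35; β=1, v≡40 (mod 41); (35|41)=-1, (40|41)=+1; sign (−1)^0·-1^1·+1^3 = -1.
(a,b)_5: α=10, u≡4; β=2, v≡4 (mod 5); (4|5)=+1, (4|5)=+1; sign (−1)^0·+1^2·+1^10 = +1.
(a,b)_11: α=-1, u≡3; β=0, v≡1 (mod 11); (3|11)=+1, (1|11)=+1; sign (−1)^0·+1^0·+1^-1 = +1.
(a,b)_2: α=-14, β=-4; u≡1, v≡5 (mod 8); ε(u)ε(v)=0·0, αω(v)=-14·1, βω(u)=-4·0; sum ≡ 0  ⇒  +1.
(a,b)_7: α=2, u≡5; β=1, v≡2 (mod 7); (5|7)=-1, (2|7)=+1; sign (−1)^0·-1^1·+1^2 = -1.
(a,b)_∞: sgn(23001)=+, sgn(861)=+, so +1.
(a,b)_17: α=5, u≡3; β=2, v≡14 (mod 17); (3|17)=-1, (14|17)=-1; sign (−1)^0·-1^2·-1^5 = -1.
(a,b)_3: α=3, u≡2; β=1, v≡2 (mod 3); (2|3)=-1, (2|3)=-1; sign (−1)^1·-1^1·-1^3 = -1.
(23001, 861 / ℚ) ramifies at {3, 7, 17, 41}: a division algebra.

[3, 7, 17, 41]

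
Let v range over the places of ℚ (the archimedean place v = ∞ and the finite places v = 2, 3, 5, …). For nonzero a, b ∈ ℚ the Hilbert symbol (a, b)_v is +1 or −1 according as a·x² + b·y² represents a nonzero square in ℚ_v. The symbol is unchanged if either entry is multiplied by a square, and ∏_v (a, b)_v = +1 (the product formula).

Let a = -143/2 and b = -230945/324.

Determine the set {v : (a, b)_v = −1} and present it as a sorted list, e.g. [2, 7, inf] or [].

Mod squares: a ≡ -286, b ≡ -230945. Check v ∈ {∞, 2, 3, 5, 11, 13, 17, 19}.
v=3: a=3^0·(≡2), b=3^-4·(≡1) mod 3; (2|3)=-1, (1|3)=+1; (−1)^{0·-4·1}·(-1)^-4·(+1)^0 = +1.
v=17: a=17^0·(≡5), b=17^1·(≡15) mod 17; (5|17)=-1, (15|17)=+1; (−1)^{0·1·8}·(-1)^1·(+1)^0 = -1.
v=19: a=19^0·(≡14), b=19^1·(≡5) mod 19; (14|19)=-1, (5|19)=+1; (−1)^{0·1·9}·(-1)^1·(+1)^0 = -1.
v=2: v_2(a)=-1, v_2(b)=-2; units ≡ 1, 7 (mod 8); ε·ε+αω+βω = 0·1+-1·0+-2·0 ≡ 0  ⇒  (a,b)_2 = +1.
v=11: a=11^1·(≡10), b=11^1·(≡3) mod 11; (10|11)=-1, (3|11)=+1; (−1)^{1·1·5}·(-1)^1·(+1)^1 = +1.
v=5: a=5^0·(≡1), b=5^1·(≡4) mod 5; (1|5)=+1, (4|5)=+1; (−1)^{0·1·2}·(+1)^1·(+1)^0 = +1.
v=∞: -286 < 0 and -230945 < 0  ⇒  (a,b)_∞ = -1.
v=13: a=13^1·(≡1), b=13^1·(≡7) mod 13; (1|13)=+1, (7|13)=-1; (−1)^{1·1·6}·(+1)^1·(-1)^1 = -1.
Ram(-286, -230945) = {13, 17, 19, ∞}; no ℚ_13-point on the conic.

[13, 17, 19, inf]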